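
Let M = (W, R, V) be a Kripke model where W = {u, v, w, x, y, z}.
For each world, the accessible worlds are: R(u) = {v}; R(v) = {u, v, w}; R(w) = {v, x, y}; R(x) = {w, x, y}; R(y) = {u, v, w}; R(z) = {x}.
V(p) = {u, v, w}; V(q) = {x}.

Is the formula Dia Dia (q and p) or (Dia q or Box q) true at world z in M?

Yes

At z: Dia Dia (q and p) is false, Dia q or Box q is true, so Dia Dia (q and p) or (Dia q or Box q) is true.
  At z: Dia Dia (q and p) requires Dia (q and p) at some successor in {x}.
    At x: Dia (q and p) is false.
  So Dia Dia (q and p) is false at z.
  At z: Dia q is true, Box q is true, so Dia q or Box q is true.
    At z: Dia q requires q at some successor in {x}.
      q holds at x, so Dia q is true at z.
    At z: Box q requires q at every successor {x}.
      At x: q is true.
    So Box q is true at z.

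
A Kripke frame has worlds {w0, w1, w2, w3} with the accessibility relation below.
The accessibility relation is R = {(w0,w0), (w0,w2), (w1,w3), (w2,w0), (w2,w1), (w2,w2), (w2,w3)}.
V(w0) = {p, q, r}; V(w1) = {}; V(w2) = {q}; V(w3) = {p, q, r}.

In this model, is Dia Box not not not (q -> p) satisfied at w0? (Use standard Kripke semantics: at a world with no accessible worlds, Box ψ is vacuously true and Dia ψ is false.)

At w0: Dia Box not not not (q -> p) requires Box not not not (q -> p) at some successor in {w0, w2}.
  At w0: Box not not not (q -> p) is false.
  At w2: Box not not not (q -> p) is false.
So Dia Box not not not (q -> p) is false at w0.

No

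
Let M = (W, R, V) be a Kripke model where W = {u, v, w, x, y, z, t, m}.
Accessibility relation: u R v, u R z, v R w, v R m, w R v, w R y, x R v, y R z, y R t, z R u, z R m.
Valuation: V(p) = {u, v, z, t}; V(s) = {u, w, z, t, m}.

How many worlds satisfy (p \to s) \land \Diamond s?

3

Recall that \Diamond ψ holds at a world iff ψ holds at some accessible world.
Let φ = (p \to s) \land \Diamond s. Evaluate φ at each world:
  u (successors {v, z}): φ is true.
  v (successors {w, m}): φ is false.
  w (successors {v, y}): φ is false.
  x (successors {v}): φ is false.
  y (successors {z, t}): φ is true.
  z (successors {u, m}): φ is true.
  t (successors ∅): φ is false.
  m (successors ∅): φ is false.
For instance, at u:
  At u: p \to s is true, \Diamond s is true, so (p \to s) \land \Diamond s is true.
    At u: \Diamond s requires s at some successor in {v, z}.
      s holds at z, so \Diamond s is true at u.
Satisfying worlds: {u, y, z}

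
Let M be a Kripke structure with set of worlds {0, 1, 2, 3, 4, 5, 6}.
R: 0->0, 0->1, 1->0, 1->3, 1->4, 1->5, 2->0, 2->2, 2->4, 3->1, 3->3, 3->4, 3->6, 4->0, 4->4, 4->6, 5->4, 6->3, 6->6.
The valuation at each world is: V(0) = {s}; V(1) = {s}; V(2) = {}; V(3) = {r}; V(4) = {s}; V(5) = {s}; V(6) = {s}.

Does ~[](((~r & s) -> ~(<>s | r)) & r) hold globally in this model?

Let φ = ~[](((~r & s) -> ~(<>s | r)) & r). Evaluate φ at each world:
  0 (successors {0, 1}): φ is true.
  1 (successors {0, 3, 4, 5}): φ is true.
  2 (successors {0, 2, 4}): φ is true.
  3 (successors {1, 3, 4, 6}): φ is true.
  4 (successors {0, 4, 6}): φ is true.
  5 (successors {4}): φ is true.
  6 (successors {3, 6}): φ is true.
For instance, at 3:
  At 3: [](((~r & s) -> ~(<>s | r)) & r) is false, so ~[](((~r & s) -> ~(<>s | r)) & r) is true.
    At 3: [](((~r & s) -> ~(<>s | r)) & r) requires ((~r & s) -> ~(<>s | r)) & r at every successor {1, 3, 4, 6}.
      ((~r & s) -> ~(<>s | r)) & r fails at 1, so [](((~r & s) -> ~(<>s | r)) & r) is false at 3.

Yes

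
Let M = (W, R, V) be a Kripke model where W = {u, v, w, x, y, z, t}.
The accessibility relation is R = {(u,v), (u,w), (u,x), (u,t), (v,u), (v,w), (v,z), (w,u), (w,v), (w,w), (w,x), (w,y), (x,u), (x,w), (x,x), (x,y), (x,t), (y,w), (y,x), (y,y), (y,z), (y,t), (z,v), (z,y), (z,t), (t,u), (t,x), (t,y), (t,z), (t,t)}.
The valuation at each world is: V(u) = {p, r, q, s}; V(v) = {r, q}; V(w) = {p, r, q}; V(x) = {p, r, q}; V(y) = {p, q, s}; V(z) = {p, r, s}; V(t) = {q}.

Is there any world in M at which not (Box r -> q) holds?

No

Let φ = not (Box r -> q). Evaluate φ at each world:
  u (successors {v, w, x, t}): φ is false.
  v (successors {u, w, z}): φ is false.
  w (successors {u, v, w, x, y}): φ is false.
  x (successors {u, w, x, y, t}): φ is false.
  y (successors {w, x, y, z, t}): φ is false.
  z (successors {v, y, t}): φ is false.
  t (successors {u, x, y, z, t}): φ is false.
For instance, at z:
  At z: Box r -> q is true, so not (Box r -> q) is false.
    At z: Box r is false, q is false, so Box r -> q is true.
      At z: Box r requires r at every successor {v, y, t}.
        r fails at y, so Box r is false at z.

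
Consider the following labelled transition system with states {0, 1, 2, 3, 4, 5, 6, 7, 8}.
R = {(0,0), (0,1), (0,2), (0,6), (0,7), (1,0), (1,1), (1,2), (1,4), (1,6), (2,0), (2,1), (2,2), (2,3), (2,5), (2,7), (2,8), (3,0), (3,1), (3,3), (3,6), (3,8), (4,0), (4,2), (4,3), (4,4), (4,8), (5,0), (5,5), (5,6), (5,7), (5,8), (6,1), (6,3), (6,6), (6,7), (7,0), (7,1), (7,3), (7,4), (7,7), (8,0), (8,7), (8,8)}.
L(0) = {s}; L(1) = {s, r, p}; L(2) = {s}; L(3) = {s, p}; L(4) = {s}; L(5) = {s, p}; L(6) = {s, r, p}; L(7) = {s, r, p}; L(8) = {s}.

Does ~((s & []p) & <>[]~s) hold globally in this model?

Yes

Let φ = ~((s & []p) & <>[]~s). Evaluate φ at each world:
  0 (successors {0, 1, 2, 6, 7}): φ is true.
  1 (successors {0, 1, 2, 4, 6}): φ is true.
  2 (successors {0, 1, 2, 3, 5, 7, 8}): φ is true.
  3 (successors {0, 1, 3, 6, 8}): φ is true.
  4 (successors {0, 2, 3, 4, 8}): φ is true.
  5 (successors {0, 5, 6, 7, 8}): φ is true.
  6 (successors {1, 3, 6, 7}): φ is true.
  7 (successors {0, 1, 3, 4, 7}): φ is true.
  8 (successors {0, 7, 8}): φ is true.
For instance, at 5:
  At 5: (s & []p) & <>[]~s is false, so ~((s & []p) & <>[]~s) is true.
    At 5: s & []p is false, <>[]~s is false, so (s & []p) & <>[]~s is false.
      At 5: s is true, []p is false, so s & []p is false.
      At 5: <>[]~s requires []~s at some successor in {0, 5, 6, 7, 8}.
        At 0: []~s is false.
        At 5: []~s is false.
        At 6: []~s is false.
        At 7: []~s is false.
        At 8: []~s is false.
      So <>[]~s is false at 5.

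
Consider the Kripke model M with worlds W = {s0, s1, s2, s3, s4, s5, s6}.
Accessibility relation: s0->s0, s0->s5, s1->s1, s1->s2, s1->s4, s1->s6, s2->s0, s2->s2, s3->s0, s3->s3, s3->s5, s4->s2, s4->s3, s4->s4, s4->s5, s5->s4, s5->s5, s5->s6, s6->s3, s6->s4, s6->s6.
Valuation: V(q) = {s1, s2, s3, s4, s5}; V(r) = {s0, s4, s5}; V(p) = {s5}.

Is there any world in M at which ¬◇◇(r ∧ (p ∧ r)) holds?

Let φ = ¬◇◇(r ∧ (p ∧ r)). Evaluate φ at each world:
  s0 (successors {s0, s5}): φ is false.
  s1 (successors {s1, s2, s4, s6}): φ is false.
  s2 (successors {s0, s2}): φ is false.
  s3 (successors {s0, s3, s5}): φ is false.
  s4 (successors {s2, s3, s4, s5}): φ is false.
  s5 (successors {s4, s5, s6}): φ is false.
  s6 (successors {s3, s4, s6}): φ is false.
For instance, at s3:
  At s3: ◇◇(r ∧ (p ∧ r)) is true, so ¬◇◇(r ∧ (p ∧ r)) is false.
    At s3: ◇◇(r ∧ (p ∧ r)) requires ◇(r ∧ (p ∧ r)) at some successor in {s0, s3, s5}.
      ◇(r ∧ (p ∧ r)) holds at s0, so ◇◇(r ∧ (p ∧ r)) is true at s3.

No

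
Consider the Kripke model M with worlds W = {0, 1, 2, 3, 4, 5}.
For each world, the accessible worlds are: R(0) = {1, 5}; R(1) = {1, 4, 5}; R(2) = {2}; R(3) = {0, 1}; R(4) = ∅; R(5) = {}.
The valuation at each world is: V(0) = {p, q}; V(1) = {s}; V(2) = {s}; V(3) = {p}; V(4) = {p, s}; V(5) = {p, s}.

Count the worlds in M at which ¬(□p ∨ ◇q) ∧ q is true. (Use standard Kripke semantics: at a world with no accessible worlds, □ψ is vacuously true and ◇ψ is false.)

Recall that □ψ holds at a world iff ψ holds at every accessible world, and ◇ψ holds iff ψ holds at some accessible world.
Let φ = ¬(□p ∨ ◇q) ∧ q. Evaluate φ at each world:
  0 (successors {1, 5}): φ is true.
  1 (successors {1, 4, 5}): φ is false.
  2 (successors {2}): φ is false.
  3 (successors {0, 1}): φ is false.
  4 (successors ∅): φ is false.
  5 (successors ∅): φ is false.
For instance, at 3:
  At 3: ¬(□p ∨ ◇q) is false, q is false, so ¬(□p ∨ ◇q) ∧ q is false.
    At 3: □p ∨ ◇q is true, so ¬(□p ∨ ◇q) is false.
      At 3: □p is false, ◇q is true, so □p ∨ ◇q is true.
Satisfying worlds: {0}

1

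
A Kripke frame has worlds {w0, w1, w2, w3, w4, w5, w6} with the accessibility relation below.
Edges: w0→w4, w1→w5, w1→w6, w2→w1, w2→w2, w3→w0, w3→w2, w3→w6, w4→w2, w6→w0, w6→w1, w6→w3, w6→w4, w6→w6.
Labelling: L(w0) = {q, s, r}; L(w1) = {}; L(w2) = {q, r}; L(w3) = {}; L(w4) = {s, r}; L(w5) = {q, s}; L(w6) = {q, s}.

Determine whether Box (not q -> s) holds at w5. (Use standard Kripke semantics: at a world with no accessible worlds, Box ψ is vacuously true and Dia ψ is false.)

Yes

At w5: no accessible worlds, so Box (not q -> s) holds vacuously.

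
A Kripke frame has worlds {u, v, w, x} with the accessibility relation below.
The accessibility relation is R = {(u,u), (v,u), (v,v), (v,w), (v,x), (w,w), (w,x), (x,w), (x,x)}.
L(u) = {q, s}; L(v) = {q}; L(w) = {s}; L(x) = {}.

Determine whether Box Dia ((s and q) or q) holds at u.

Yes

Recall that Box ψ holds at a world iff ψ holds at every accessible world, and Dia ψ holds iff ψ holds at some accessible world.
At u: Box Dia ((s and q) or q) requires Dia ((s and q) or q) at every successor {u}.
    At u: Dia ((s and q) or q) requires (s and q) or q at some successor in {u}.
      (s and q) or q holds at u, so Dia ((s and q) or q) is true at u.
So Box Dia ((s and q) or q) is true at u.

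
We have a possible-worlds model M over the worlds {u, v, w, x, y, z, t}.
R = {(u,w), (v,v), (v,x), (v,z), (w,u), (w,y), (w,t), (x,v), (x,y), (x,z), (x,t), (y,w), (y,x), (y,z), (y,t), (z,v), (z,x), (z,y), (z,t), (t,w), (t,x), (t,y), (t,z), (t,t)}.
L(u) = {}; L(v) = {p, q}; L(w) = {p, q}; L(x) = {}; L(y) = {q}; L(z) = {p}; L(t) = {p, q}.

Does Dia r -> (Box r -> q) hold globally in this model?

Yes

Recall that Box ψ holds at a world iff ψ holds at every accessible world, and Dia ψ holds iff ψ holds at some accessible world.
Let φ = Dia r -> (Box r -> q). Evaluate φ at each world:
  u (successors {w}): φ is true.
  v (successors {v, x, z}): φ is true.
  w (successors {u, y, t}): φ is true.
  x (successors {v, y, z, t}): φ is true.
  y (successors {w, x, z, t}): φ is true.
  z (successors {v, x, y, t}): φ is true.
  t (successors {w, x, y, z, t}): φ is true.
For instance, at t:
  At t: Dia r is false, Box r -> q is true, so Dia r -> (Box r -> q) is true.
    At t: Dia r requires r at some successor in {w, x, y, z, t}.
      At w: r is false.
      At x: r is false.
      At y: r is false.
      At z: r is false.
      At t: r is false.
    So Dia r is false at t.
    At t: Box r is false, q is true, so Box r -> q is true.
      At t: Box r requires r at every successor {w, x, y, z, t}.
        r fails at w, so Box r is false at t.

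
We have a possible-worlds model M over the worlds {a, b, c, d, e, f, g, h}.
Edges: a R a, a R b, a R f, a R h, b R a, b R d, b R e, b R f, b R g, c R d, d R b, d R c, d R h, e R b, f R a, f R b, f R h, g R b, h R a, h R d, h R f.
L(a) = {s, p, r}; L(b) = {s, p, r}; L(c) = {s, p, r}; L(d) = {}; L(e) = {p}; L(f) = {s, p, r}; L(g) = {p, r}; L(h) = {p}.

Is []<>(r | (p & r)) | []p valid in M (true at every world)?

Yes

Let φ = []<>(r | (p & r)) | []p. Evaluate φ at each world:
  a (successors {a, b, f, h}): φ is true.
  b (successors {a, d, e, f, g}): φ is true.
  c (successors {d}): φ is true.
  d (successors {b, c, h}): φ is true.
  e (successors {b}): φ is true.
  f (successors {a, b, h}): φ is true.
  g (successors {b}): φ is true.
  h (successors {a, d, f}): φ is true.
For instance, at h:
  At h: []<>(r | (p & r)) is true, []p is false, so []<>(r | (p & r)) | []p is true.
    At h: []<>(r | (p & r)) requires <>(r | (p & r)) at every successor {a, d, f}.
      At a: <>(r | (p & r)) is true.
      At d: <>(r | (p & r)) is true.
      At f: <>(r | (p & r)) is true.
    So []<>(r | (p & r)) is true at h.
    At h: []p requires p at every successor {a, d, f}.
      p fails at d, so []p is false at h.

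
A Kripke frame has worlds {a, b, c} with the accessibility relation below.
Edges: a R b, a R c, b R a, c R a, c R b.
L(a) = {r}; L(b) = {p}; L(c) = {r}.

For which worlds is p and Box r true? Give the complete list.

b

Let φ = p and Box r. Evaluate φ at each world:
  a (successors {b, c}): φ is false.
  b (successors {a}): φ is true.
  c (successors {a, b}): φ is false.
For instance, at a:
  At a: p is false, Box r is false, so p and Box r is false.
    At a: Box r requires r at every successor {b, c}.
      r fails at b, so Box r is false at a.
Satisfying worlds: {b}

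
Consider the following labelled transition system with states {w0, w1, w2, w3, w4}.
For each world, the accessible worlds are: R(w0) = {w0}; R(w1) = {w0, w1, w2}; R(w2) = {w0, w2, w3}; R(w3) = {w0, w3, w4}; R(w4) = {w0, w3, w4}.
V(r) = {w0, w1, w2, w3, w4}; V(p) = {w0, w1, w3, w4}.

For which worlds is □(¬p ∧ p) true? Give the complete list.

Let φ = □(¬p ∧ p). Evaluate φ at each world:
  w0 (successors {w0}): φ is false.
  w1 (successors {w0, w1, w2}): φ is false.
  w2 (successors {w0, w2, w3}): φ is false.
  w3 (successors {w0, w3, w4}): φ is false.
  w4 (successors {w0, w3, w4}): φ is false.
For instance, at w3:
  At w3: □(¬p ∧ p) requires ¬p ∧ p at every successor {w0, w3, w4}.
    ¬p ∧ p fails at w0, so □(¬p ∧ p) is false at w3.
Satisfying worlds: none.

none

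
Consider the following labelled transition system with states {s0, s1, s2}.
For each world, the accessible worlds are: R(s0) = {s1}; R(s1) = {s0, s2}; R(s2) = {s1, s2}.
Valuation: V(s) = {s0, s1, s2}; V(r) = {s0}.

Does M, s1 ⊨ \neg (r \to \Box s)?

At s1: r \to \Box s is true, so \neg (r \to \Box s) is false.
  At s1: r is false, \Box s is true, so r \to \Box s is true.
    At s1: \Box s requires s at every successor {s0, s2}.
      At s0: s is true.
      At s2: s is true.
    So \Box s is true at s1.

No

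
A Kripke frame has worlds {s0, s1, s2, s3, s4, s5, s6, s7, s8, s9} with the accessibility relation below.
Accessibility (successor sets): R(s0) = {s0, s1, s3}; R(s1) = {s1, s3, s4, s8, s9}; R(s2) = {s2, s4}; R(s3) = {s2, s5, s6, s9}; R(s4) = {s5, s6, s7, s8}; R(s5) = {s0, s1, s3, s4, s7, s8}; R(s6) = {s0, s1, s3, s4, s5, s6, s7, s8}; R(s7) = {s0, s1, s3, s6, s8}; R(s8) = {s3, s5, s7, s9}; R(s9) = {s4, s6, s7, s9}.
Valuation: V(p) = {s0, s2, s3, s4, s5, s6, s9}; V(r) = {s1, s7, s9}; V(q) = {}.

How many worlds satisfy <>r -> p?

7

Recall that <>ψ holds at a world iff ψ holds at some accessible world.
Let φ = <>r -> p. Evaluate φ at each world:
  s0 (successors {s0, s1, s3}): φ is true.
  s1 (successors {s1, s3, s4, s8, s9}): φ is false.
  s2 (successors {s2, s4}): φ is true.
  s3 (successors {s2, s5, s6, s9}): φ is true.
  s4 (successors {s5, s6, s7, s8}): φ is true.
  s5 (successors {s0, s1, s3, s4, s7, s8}): φ is true.
  s6 (successors {s0, s1, s3, s4, s5, s6, s7, s8}): φ is true.
  s7 (successors {s0, s1, s3, s6, s8}): φ is false.
  s8 (successors {s3, s5, s7, s9}): φ is false.
  s9 (successors {s4, s6, s7, s9}): φ is true.
For instance, at s8:
  At s8: <>r is true, p is false, so <>r -> p is false.
    At s8: <>r requires r at some successor in {s3, s5, s7, s9}.
      r holds at s7, so <>r is true at s8.
Satisfying worlds: {s0, s2, s3, s4, s5, s6, s9}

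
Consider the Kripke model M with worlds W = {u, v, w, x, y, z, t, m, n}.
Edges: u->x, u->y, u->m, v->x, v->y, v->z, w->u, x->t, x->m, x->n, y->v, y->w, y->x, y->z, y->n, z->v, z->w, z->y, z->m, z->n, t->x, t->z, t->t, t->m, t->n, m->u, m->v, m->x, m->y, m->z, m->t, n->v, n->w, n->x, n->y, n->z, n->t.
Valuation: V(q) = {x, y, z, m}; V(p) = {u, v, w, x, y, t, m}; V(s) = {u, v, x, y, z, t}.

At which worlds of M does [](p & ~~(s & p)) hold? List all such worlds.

Let φ = [](p & ~~(s & p)). Evaluate φ at each world:
  u (successors {x, y, m}): φ is false.
  v (successors {x, y, z}): φ is false.
  w (successors {u}): φ is true.
  x (successors {t, m, n}): φ is false.
  y (successors {v, w, x, z, n}): φ is false.
  z (successors {v, w, y, m, n}): φ is false.
  t (successors {x, z, t, m, n}): φ is false.
  m (successors {u, v, x, y, z, t}): φ is false.
  n (successors {v, w, x, y, z, t}): φ is false.
For instance, at z:
  At z: [](p & ~~(s & p)) requires p & ~~(s & p) at every successor {v, w, y, m, n}.
    p & ~~(s & p) fails at w, so [](p & ~~(s & p)) is false at z.
Satisfying worlds: {w}

w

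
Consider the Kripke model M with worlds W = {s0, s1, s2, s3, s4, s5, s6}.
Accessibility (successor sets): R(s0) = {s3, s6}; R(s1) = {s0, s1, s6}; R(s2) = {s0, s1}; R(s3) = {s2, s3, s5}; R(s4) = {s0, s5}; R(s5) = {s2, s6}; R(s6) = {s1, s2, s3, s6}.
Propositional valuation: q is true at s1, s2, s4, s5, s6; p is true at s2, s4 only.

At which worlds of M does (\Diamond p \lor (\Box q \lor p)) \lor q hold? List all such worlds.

s1, s2, s3, s4, s5, s6

Let φ = (\Diamond p \lor (\Box q \lor p)) \lor q. Evaluate φ at each world:
  s0 (successors {s3, s6}): φ is false.
  s1 (successors {s0, s1, s6}): φ is true.
  s2 (successors {s0, s1}): φ is true.
  s3 (successors {s2, s3, s5}): φ is true.
  s4 (successors {s0, s5}): φ is true.
  s5 (successors {s2, s6}): φ is true.
  s6 (successors {s1, s2, s3, s6}): φ is true.
For instance, at s1:
  At s1: \Diamond p \lor (\Box q \lor p) is false, q is true, so (\Diamond p \lor (\Box q \lor p)) \lor q is true.
    At s1: \Diamond p is false, \Box q \lor p is false, so \Diamond p \lor (\Box q \lor p) is false.
      At s1: \Diamond p requires p at some successor in {s0, s1, s6}.
        At s0: p is false.
        At s1: p is false.
        At s6: p is false.
      So \Diamond p is false at s1.
      At s1: \Box q is false, p is false, so \Box q \lor p is false.
Satisfying worlds: {s1, s2, s3, s4, s5, s6}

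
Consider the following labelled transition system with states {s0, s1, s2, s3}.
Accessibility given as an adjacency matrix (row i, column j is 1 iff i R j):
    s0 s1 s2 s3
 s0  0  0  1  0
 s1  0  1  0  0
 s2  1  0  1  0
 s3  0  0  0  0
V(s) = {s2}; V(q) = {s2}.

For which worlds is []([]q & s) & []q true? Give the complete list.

s3

Let φ = []([]q & s) & []q. Evaluate φ at each world:
  s0 (successors {s2}): φ is false.
  s1 (successors {s1}): φ is false.
  s2 (successors {s0, s2}): φ is false.
  s3 (successors ∅): φ is true.
For instance, at s1:
  At s1: []([]q & s) is false, []q is false, so []([]q & s) & []q is false.
    At s1: []([]q & s) requires []q & s at every successor {s1}.
      []q & s fails at s1, so []([]q & s) is false at s1.
    At s1: []q requires q at every successor {s1}.
      q fails at s1, so []q is false at s1.
Satisfying worlds: {s3}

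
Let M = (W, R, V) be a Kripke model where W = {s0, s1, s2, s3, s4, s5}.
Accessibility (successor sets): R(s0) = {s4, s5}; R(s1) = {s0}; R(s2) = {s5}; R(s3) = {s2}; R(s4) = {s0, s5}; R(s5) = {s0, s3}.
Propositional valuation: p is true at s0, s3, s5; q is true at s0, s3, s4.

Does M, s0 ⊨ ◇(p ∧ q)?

Recall that ◇ψ holds at a world iff ψ holds at some accessible world.
At s0: ◇(p ∧ q) requires p ∧ q at some successor in {s4, s5}.
  At s4: p ∧ q is false.
  At s5: p ∧ q is false.
So ◇(p ∧ q) is false at s0.

No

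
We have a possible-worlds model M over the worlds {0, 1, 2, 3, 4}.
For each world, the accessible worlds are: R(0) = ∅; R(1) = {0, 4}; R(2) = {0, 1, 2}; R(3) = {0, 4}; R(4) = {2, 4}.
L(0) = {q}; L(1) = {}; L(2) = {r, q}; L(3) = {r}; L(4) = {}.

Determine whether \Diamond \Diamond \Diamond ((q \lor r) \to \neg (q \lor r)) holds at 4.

Yes

Recall that \Diamond ψ holds at a world iff ψ holds at some accessible world.
At 4: \Diamond \Diamond \Diamond ((q \lor r) \to \neg (q \lor r)) requires \Diamond \Diamond ((q \lor r) \to \neg (q \lor r)) at some successor in {2, 4}.
  \Diamond \Diamond ((q \lor r) \to \neg (q \lor r)) holds at 2, so \Diamond \Diamond \Diamond ((q \lor r) \to \neg (q \lor r)) is true at 4.
    At 2: \Diamond \Diamond ((q \lor r) \to \neg (q \lor r)) requires \Diamond ((q \lor r) \to \neg (q \lor r)) at some successor in {0, 1, 2}.
      \Diamond ((q \lor r) \to \neg (q \lor r)) holds at 1, so \Diamond \Diamond ((q \lor r) \to \neg (q \lor r)) is true at 2.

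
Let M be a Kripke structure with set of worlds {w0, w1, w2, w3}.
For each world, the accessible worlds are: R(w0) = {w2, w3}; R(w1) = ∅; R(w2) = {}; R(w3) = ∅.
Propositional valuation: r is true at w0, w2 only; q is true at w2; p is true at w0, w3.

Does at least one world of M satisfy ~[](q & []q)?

Yes

Let φ = ~[](q & []q). Evaluate φ at each world:
  w0 (successors {w2, w3}): φ is true.
  w1 (successors ∅): φ is false.
  w2 (successors ∅): φ is false.
  w3 (successors ∅): φ is false.
Detail at w0 (witness):
  At w0: [](q & []q) is false, so ~[](q & []q) is true.
    At w0: [](q & []q) requires q & []q at every successor {w2, w3}.
      q & []q fails at w3, so [](q & []q) is false at w0.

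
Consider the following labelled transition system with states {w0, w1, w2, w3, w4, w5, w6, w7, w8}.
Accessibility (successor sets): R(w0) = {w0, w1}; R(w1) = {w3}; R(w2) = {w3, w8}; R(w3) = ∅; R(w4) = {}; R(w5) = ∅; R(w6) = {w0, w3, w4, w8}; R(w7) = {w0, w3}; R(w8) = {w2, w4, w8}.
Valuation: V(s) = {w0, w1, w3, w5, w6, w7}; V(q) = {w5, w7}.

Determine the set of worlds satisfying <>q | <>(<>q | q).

Recall that <>ψ holds at a world iff ψ holds at some accessible world.
Let φ = <>q | <>(<>q | q). Evaluate φ at each world:
  w0 (successors {w0, w1}): φ is false.
  w1 (successors {w3}): φ is false.
  w2 (successors {w3, w8}): φ is false.
  w3 (successors ∅): φ is false.
  w4 (successors ∅): φ is false.
  w5 (successors ∅): φ is false.
  w6 (successors {w0, w3, w4, w8}): φ is false.
  w7 (successors {w0, w3}): φ is false.
  w8 (successors {w2, w4, w8}): φ is false.
For instance, at w0:
  At w0: <>q is false, <>(<>q | q) is false, so <>q | <>(<>q | q) is false.
    At w0: <>q requires q at some successor in {w0, w1}.
      At w0: q is false.
      At w1: q is false.
    So <>q is false at w0.
    At w0: <>(<>q | q) requires <>q | q at some successor in {w0, w1}.
      At w0: <>q | q is false.
      At w1: <>q | q is false.
    So <>(<>q | q) is false at w0.
Satisfying worlds: none.

none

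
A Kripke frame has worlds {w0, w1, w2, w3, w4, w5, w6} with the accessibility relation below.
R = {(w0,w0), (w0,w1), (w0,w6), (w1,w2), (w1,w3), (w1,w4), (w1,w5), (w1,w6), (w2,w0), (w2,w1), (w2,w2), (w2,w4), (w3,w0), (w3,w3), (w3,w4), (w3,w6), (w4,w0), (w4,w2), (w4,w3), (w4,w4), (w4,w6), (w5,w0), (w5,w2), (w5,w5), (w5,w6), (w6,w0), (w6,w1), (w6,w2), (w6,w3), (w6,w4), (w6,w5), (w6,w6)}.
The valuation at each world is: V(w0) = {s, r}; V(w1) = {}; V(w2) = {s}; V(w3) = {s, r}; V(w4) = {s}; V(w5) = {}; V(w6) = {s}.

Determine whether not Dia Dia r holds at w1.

Recall that Dia ψ holds at a world iff ψ holds at some accessible world.
At w1: Dia Dia r is true, so not Dia Dia r is false.
  At w1: Dia Dia r requires Dia r at some successor in {w2, w3, w4, w5, w6}.
    Dia r holds at w2, so Dia Dia r is true at w1.
      At w2: Dia r requires r at some successor in {w0, w1, w2, w4}.
        r holds at w0, so Dia r is true at w2.

No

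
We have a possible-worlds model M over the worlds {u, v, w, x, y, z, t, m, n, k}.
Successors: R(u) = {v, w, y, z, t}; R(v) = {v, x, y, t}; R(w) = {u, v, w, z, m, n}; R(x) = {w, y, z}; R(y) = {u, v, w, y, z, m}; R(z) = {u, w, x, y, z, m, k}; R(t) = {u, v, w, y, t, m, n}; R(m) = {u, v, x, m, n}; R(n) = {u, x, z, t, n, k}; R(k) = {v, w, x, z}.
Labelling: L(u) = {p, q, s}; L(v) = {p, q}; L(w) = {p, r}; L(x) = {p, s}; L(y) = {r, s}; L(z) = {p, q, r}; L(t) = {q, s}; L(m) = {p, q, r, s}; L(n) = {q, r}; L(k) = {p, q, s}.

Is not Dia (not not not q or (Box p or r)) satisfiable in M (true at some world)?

Let φ = not Dia (not not not q or (Box p or r)). Evaluate φ at each world:
  u (successors {v, w, y, z, t}): φ is false.
  v (successors {v, x, y, t}): φ is false.
  w (successors {u, v, w, z, m, n}): φ is false.
  x (successors {w, y, z}): φ is false.
  y (successors {u, v, w, y, z, m}): φ is false.
  z (successors {u, w, x, y, z, m, k}): φ is false.
  t (successors {u, v, w, y, t, m, n}): φ is false.
  m (successors {u, v, x, m, n}): φ is false.
  n (successors {u, x, z, t, n, k}): φ is false.
  k (successors {v, w, x, z}): φ is false.
For instance, at m:
  At m: Dia (not not not q or (Box p or r)) is true, so not Dia (not not not q or (Box p or r)) is false.
    At m: Dia (not not not q or (Box p or r)) requires not not not q or (Box p or r) at some successor in {u, v, x, m, n}.
      not not not q or (Box p or r) holds at x, so Dia (not not not q or (Box p or r)) is true at m.

No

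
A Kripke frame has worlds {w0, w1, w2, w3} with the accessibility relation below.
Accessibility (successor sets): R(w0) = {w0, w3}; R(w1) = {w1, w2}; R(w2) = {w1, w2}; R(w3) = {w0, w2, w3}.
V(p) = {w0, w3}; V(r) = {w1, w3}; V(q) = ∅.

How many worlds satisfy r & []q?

0

Let φ = r & []q. Evaluate φ at each world:
  w0 (successors {w0, w3}): φ is false.
  w1 (successors {w1, w2}): φ is false.
  w2 (successors {w1, w2}): φ is false.
  w3 (successors {w0, w2, w3}): φ is false.
For instance, at w0:
  At w0: r is false, []q is false, so r & []q is false.
    At w0: []q requires q at every successor {w0, w3}.
      q fails at w0, so []q is false at w0.
Satisfying worlds: none.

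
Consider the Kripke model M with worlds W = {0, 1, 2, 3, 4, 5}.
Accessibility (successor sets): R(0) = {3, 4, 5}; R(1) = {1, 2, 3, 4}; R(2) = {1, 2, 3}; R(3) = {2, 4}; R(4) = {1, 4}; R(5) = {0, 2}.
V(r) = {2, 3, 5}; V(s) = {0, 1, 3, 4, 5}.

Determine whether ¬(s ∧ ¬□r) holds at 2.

Yes

At 2: s ∧ ¬□r is false, so ¬(s ∧ ¬□r) is true.
  At 2: s is false, ¬□r is true, so s ∧ ¬□r is false.
    At 2: □r is false, so ¬□r is true.
      At 2: □r requires r at every successor {1, 2, 3}.
        r fails at 1, so □r is false at 2.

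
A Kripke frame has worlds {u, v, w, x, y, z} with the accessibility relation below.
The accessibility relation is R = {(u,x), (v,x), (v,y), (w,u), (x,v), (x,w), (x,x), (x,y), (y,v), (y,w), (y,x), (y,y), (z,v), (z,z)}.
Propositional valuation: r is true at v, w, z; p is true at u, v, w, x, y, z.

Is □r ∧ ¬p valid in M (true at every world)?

No

Recall that □ψ holds at a world iff ψ holds at every accessible world, and ◇ψ holds iff ψ holds at some accessible world.
Let φ = □r ∧ ¬p. Evaluate φ at each world:
  u (successors {x}): φ is false.
  v (successors {x, y}): φ is false.
  w (successors {u}): φ is false.
  x (successors {v, w, x, y}): φ is false.
  y (successors {v, w, x, y}): φ is false.
  z (successors {v, z}): φ is false.
Detail at u (counterexample):
  At u: □r is false, ¬p is false, so □r ∧ ¬p is false.
    At u: □r requires r at every successor {x}.
      r fails at x, so □r is false at u.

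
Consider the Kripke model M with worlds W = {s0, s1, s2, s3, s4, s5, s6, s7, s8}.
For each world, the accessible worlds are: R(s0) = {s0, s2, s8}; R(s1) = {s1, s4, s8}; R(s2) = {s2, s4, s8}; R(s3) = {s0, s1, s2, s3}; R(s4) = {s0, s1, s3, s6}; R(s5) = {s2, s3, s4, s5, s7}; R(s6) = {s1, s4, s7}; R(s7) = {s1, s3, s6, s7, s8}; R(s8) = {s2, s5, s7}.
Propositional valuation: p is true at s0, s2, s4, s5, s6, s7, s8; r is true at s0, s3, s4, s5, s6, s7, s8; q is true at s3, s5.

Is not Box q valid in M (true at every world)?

Yes

Recall that Box ψ holds at a world iff ψ holds at every accessible world, and Dia ψ holds iff ψ holds at some accessible world.
Let φ = not Box q. Evaluate φ at each world:
  s0 (successors {s0, s2, s8}): φ is true.
  s1 (successors {s1, s4, s8}): φ is true.
  s2 (successors {s2, s4, s8}): φ is true.
  s3 (successors {s0, s1, s2, s3}): φ is true.
  s4 (successors {s0, s1, s3, s6}): φ is true.
  s5 (successors {s2, s3, s4, s5, s7}): φ is true.
  s6 (successors {s1, s4, s7}): φ is true.
  s7 (successors {s1, s3, s6, s7, s8}): φ is true.
  s8 (successors {s2, s5, s7}): φ is true.
For instance, at s6:
  At s6: Box q is false, so not Box q is true.
    At s6: Box q requires q at every successor {s1, s4, s7}.
      q fails at s1, so Box q is false at s6.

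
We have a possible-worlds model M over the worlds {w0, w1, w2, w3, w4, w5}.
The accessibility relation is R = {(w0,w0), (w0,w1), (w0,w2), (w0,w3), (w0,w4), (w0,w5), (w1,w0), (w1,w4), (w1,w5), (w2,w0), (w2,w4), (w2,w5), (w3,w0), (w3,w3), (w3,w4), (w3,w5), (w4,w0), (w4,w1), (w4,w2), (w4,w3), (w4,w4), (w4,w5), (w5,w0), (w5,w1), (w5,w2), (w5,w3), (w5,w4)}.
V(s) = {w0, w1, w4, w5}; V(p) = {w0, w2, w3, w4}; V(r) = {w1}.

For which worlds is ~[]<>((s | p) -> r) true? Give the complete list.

Let φ = ~[]<>((s | p) -> r). Evaluate φ at each world:
  w0 (successors {w0, w1, w2, w3, w4, w5}): φ is true.
  w1 (successors {w0, w4, w5}): φ is false.
  w2 (successors {w0, w4, w5}): φ is false.
  w3 (successors {w0, w3, w4, w5}): φ is true.
  w4 (successors {w0, w1, w2, w3, w4, w5}): φ is true.
  w5 (successors {w0, w1, w2, w3, w4}): φ is true.
For instance, at w5:
  At w5: []<>((s | p) -> r) is false, so ~[]<>((s | p) -> r) is true.
    At w5: []<>((s | p) -> r) requires <>((s | p) -> r) at every successor {w0, w1, w2, w3, w4}.
      <>((s | p) -> r) fails at w1, so []<>((s | p) -> r) is false at w5.
Satisfying worlds: {w0, w3, w4, w5}

w0, w3, w4, w5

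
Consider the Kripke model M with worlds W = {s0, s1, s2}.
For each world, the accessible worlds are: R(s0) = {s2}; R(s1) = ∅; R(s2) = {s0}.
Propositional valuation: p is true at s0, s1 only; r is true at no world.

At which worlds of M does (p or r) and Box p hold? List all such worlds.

Recall that Box ψ holds at a world iff ψ holds at every accessible world, and Dia ψ holds iff ψ holds at some accessible world.
Let φ = (p or r) and Box p. Evaluate φ at each world:
  s0 (successors {s2}): φ is false.
  s1 (successors ∅): φ is true.
  s2 (successors {s0}): φ is false.
For instance, at s0:
  At s0: p or r is true, Box p is false, so (p or r) and Box p is false.
    At s0: Box p requires p at every successor {s2}.
      p fails at s2, so Box p is false at s0.
Satisfying worlds: {s1}

s1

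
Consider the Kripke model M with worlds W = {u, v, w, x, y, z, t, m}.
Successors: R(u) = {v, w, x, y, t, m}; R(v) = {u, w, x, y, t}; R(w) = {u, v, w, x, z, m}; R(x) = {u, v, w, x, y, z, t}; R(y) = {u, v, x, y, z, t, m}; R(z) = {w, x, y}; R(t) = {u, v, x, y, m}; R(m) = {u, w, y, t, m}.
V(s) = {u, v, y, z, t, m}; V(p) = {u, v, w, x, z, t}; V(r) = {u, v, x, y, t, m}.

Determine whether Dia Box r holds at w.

No

At w: Dia Box r requires Box r at some successor in {u, v, w, x, z, m}.
  At u: Box r is false.
  At v: Box r is false.
  At w: Box r is false.
  At x: Box r is false.
  At z: Box r is false.
  At m: Box r is false.
So Dia Box r is false at w.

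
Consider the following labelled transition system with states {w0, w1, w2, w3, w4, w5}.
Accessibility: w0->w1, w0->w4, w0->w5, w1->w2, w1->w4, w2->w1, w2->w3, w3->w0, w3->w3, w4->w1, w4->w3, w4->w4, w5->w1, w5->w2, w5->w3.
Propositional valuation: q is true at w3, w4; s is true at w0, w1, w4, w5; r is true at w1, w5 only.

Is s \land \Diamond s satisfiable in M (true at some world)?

Yes

Let φ = s \land \Diamond s. Evaluate φ at each world:
  w0 (successors {w1, w4, w5}): φ is true.
  w1 (successors {w2, w4}): φ is true.
  w2 (successors {w1, w3}): φ is false.
  w3 (successors {w0, w3}): φ is false.
  w4 (successors {w1, w3, w4}): φ is true.
  w5 (successors {w1, w2, w3}): φ is true.
Detail at w0 (witness):
  At w0: s is true, \Diamond s is true, so s \land \Diamond s is true.
    At w0: \Diamond s requires s at some successor in {w1, w4, w5}.
      s holds at w1, so \Diamond s is true at w0.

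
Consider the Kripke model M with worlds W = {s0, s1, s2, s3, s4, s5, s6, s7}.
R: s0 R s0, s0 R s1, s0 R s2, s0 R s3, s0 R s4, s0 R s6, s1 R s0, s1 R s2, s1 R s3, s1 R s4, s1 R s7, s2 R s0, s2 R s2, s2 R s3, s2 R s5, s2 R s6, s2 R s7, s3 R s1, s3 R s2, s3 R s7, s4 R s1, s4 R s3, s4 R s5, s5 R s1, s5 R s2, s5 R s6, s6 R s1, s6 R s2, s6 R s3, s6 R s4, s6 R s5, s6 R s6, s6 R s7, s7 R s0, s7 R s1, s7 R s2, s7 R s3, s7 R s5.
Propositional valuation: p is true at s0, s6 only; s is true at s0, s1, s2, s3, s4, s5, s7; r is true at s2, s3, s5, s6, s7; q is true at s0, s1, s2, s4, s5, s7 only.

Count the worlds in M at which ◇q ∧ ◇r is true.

Let φ = ◇q ∧ ◇r. Evaluate φ at each world:
  s0 (successors {s0, s1, s2, s3, s4, s6}): φ is true.
  s1 (successors {s0, s2, s3, s4, s7}): φ is true.
  s2 (successors {s0, s2, s3, s5, s6, s7}): φ is true.
  s3 (successors {s1, s2, s7}): φ is true.
  s4 (successors {s1, s3, s5}): φ is true.
  s5 (successors {s1, s2, s6}): φ is true.
  s6 (successors {s1, s2, s3, s4, s5, s6, s7}): φ is true.
  s7 (successors {s0, s1, s2, s3, s5}): φ is true.
For instance, at s2:
  At s2: ◇q is true, ◇r is true, so ◇q ∧ ◇r is true.
    At s2: ◇q requires q at some successor in {s0, s2, s3, s5, s6, s7}.
      q holds at s0, so ◇q is true at s2.
    At s2: ◇r requires r at some successor in {s0, s2, s3, s5, s6, s7}.
      r holds at s2, so ◇r is true at s2.
Satisfying worlds: {s0, s1, s2, s3, s4, s5, s6, s7}

8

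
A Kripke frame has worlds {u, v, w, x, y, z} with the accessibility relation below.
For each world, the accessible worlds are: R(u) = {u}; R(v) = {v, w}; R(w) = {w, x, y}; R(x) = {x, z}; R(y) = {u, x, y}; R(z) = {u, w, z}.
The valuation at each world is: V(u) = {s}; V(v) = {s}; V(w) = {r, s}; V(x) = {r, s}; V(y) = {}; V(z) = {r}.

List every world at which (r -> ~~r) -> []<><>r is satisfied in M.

Let φ = (r -> ~~r) -> []<><>r. Evaluate φ at each world:
  u (successors {u}): φ is false.
  v (successors {v, w}): φ is true.
  w (successors {w, x, y}): φ is true.
  x (successors {x, z}): φ is true.
  y (successors {u, x, y}): φ is false.
  z (successors {u, w, z}): φ is false.
For instance, at z:
  At z: r -> ~~r is true, []<><>r is false, so (r -> ~~r) -> []<><>r is false.
    At z: []<><>r requires <><>r at every successor {u, w, z}.
      <><>r fails at u, so []<><>r is false at z.
Satisfying worlds: {v, w, x}

v, w, x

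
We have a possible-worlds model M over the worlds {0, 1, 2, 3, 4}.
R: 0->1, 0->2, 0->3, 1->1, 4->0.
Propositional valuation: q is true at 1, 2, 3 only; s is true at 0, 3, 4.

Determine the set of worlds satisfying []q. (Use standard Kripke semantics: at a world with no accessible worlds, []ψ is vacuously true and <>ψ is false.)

Let φ = []q. Evaluate φ at each world:
  0 (successors {1, 2, 3}): φ is true.
  1 (successors {1}): φ is true.
  2 (successors ∅): φ is true.
  3 (successors ∅): φ is true.
  4 (successors {0}): φ is false.
For instance, at 0:
  At 0: []q requires q at every successor {1, 2, 3}.
    At 1: q is true.
    At 2: q is true.
    At 3: q is true.
  So []q is true at 0.
Satisfying worlds: {0, 1, 2, 3}

0, 1, 2, 3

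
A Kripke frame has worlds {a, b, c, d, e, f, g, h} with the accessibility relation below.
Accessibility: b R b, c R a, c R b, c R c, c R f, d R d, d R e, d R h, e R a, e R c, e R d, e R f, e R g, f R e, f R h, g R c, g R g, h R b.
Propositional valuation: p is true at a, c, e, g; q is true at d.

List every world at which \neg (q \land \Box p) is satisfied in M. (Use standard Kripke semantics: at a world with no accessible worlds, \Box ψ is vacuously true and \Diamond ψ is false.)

a, b, c, d, e, f, g, h

Let φ = \neg (q \land \Box p). Evaluate φ at each world:
  a (successors ∅): φ is true.
  b (successors {b}): φ is true.
  c (successors {a, b, c, f}): φ is true.
  d (successors {d, e, h}): φ is true.
  e (successors {a, c, d, f, g}): φ is true.
  f (successors {e, h}): φ is true.
  g (successors {c, g}): φ is true.
  h (successors {b}): φ is true.
For instance, at b:
  At b: q \land \Box p is false, so \neg (q \land \Box p) is true.
    At b: q is false, \Box p is false, so q \land \Box p is false.
      At b: \Box p requires p at every successor {b}.
        p fails at b, so \Box p is false at b.
Satisfying worlds: {a, b, c, d, e, f, g, h}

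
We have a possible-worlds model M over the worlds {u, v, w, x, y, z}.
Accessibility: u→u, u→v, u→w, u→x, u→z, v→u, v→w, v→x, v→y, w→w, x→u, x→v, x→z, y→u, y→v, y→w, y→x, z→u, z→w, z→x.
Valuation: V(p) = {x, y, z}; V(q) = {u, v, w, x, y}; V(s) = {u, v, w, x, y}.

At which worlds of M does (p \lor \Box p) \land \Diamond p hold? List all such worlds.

x, y, z

Recall that \Box ψ holds at a world iff ψ holds at every accessible world, and \Diamond ψ holds iff ψ holds at some accessible world.
Let φ = (p \lor \Box p) \land \Diamond p. Evaluate φ at each world:
  u (successors {u, v, w, x, z}): φ is false.
  v (successors {u, w, x, y}): φ is false.
  w (successors {w}): φ is false.
  x (successors {u, v, z}): φ is true.
  y (successors {u, v, w, x}): φ is true.
  z (successors {u, w, x}): φ is true.
For instance, at u:
  At u: p \lor \Box p is false, \Diamond p is true, so (p \lor \Box p) \land \Diamond p is false.
    At u: p is false, \Box p is false, so p \lor \Box p is false.
      At u: \Box p requires p at every successor {u, v, w, x, z}.
        p fails at u, so \Box p is false at u.
    At u: \Diamond p requires p at some successor in {u, v, w, x, z}.
      p holds at x, so \Diamond p is true at u.
Satisfying worlds: {x, y, z}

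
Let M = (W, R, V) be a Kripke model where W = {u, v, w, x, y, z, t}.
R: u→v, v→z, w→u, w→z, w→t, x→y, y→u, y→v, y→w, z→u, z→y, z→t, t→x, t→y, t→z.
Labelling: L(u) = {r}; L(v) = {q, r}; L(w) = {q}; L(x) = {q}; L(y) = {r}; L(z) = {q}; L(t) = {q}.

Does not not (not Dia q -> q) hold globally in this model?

Let φ = not not (not Dia q -> q). Evaluate φ at each world:
  u (successors {v}): φ is true.
  v (successors {z}): φ is true.
  w (successors {u, z, t}): φ is true.
  x (successors {y}): φ is true.
  y (successors {u, v, w}): φ is true.
  z (successors {u, y, t}): φ is true.
  t (successors {x, y, z}): φ is true.
For instance, at y:
  At y: not (not Dia q -> q) is false, so not not (not Dia q -> q) is true.
    At y: not Dia q -> q is true, so not (not Dia q -> q) is false.
      At y: not Dia q is false, q is false, so not Dia q -> q is true.

Yes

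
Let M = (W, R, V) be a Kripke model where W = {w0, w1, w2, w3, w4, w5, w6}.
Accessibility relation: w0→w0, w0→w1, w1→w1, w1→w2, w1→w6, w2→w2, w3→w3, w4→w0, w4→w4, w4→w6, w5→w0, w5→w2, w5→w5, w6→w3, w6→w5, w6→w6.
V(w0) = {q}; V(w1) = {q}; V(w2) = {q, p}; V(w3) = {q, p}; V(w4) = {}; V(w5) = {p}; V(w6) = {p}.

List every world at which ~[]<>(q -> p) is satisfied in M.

w0, w4, w5

Let φ = ~[]<>(q -> p). Evaluate φ at each world:
  w0 (successors {w0, w1}): φ is true.
  w1 (successors {w1, w2, w6}): φ is false.
  w2 (successors {w2}): φ is false.
  w3 (successors {w3}): φ is false.
  w4 (successors {w0, w4, w6}): φ is true.
  w5 (successors {w0, w2, w5}): φ is true.
  w6 (successors {w3, w5, w6}): φ is false.
For instance, at w1:
  At w1: []<>(q -> p) is true, so ~[]<>(q -> p) is false.
    At w1: []<>(q -> p) requires <>(q -> p) at every successor {w1, w2, w6}.
      At w1: <>(q -> p) is true.
      At w2: <>(q -> p) is true.
      At w6: <>(q -> p) is true.
    So []<>(q -> p) is true at w1.
Satisfying worlds: {w0, w4, w5}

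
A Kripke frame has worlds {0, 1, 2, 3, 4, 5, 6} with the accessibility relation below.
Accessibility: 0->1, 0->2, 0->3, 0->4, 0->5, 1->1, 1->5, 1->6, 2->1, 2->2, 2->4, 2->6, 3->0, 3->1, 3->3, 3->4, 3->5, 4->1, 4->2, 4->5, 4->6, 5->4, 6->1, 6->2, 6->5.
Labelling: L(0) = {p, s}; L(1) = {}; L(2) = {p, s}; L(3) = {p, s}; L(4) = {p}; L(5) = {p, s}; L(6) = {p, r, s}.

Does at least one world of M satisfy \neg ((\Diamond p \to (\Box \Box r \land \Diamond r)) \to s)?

No

Recall that \Box ψ holds at a world iff ψ holds at every accessible world, and \Diamond ψ holds iff ψ holds at some accessible world.
Let φ = \neg ((\Diamond p \to (\Box \Box r \land \Diamond r)) \to s). Evaluate φ at each world:
  0 (successors {1, 2, 3, 4, 5}): φ is false.
  1 (successors {1, 5, 6}): φ is false.
  2 (successors {1, 2, 4, 6}): φ is false.
  3 (successors {0, 1, 3, 4, 5}): φ is false.
  4 (successors {1, 2, 5, 6}): φ is false.
  5 (successors {4}): φ is false.
  6 (successors {1, 2, 5}): φ is false.
For instance, at 6:
  At 6: (\Diamond p \to (\Box \Box r \land \Diamond r)) \to s is true, so \neg ((\Diamond p \to (\Box \Box r \land \Diamond r)) \to s) is false.
    At 6: \Diamond p \to (\Box \Box r \land \Diamond r) is false, s is true, so (\Diamond p \to (\Box \Box r \land \Diamond r)) \to s is true.
      At 6: \Diamond p is true, \Box \Box r \land \Diamond r is false, so \Diamond p \to (\Box \Box r \land \Diamond r) is false.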